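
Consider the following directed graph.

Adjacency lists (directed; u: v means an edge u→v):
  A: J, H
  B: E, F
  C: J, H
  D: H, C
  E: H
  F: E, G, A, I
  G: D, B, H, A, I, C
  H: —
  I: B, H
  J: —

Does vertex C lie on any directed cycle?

No

C lies on a cycle iff there is a path from C back to itself.
Exploring from C, it never reaches itself; equivalently, its strongly connected component is a singleton.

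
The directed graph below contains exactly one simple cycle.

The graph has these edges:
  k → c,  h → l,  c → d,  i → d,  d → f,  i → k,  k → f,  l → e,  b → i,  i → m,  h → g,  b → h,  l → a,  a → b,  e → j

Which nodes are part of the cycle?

a, b, h, l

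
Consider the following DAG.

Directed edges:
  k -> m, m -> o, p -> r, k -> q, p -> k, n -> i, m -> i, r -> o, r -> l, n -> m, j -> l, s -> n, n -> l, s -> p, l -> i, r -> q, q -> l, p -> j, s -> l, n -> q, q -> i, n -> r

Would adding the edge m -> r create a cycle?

Adding m→r creates a cycle iff r can already reach m.
Explore from r: no path reaches m. The graph stays acyclic.

No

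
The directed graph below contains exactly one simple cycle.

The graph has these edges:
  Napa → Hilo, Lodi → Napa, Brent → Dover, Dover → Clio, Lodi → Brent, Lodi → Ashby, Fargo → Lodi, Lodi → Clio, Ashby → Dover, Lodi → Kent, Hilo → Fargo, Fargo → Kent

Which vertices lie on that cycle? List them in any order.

Hilo, Lodi, Napa, Fargo

DFS with gray/black marking from Lodi:
Lodi gray
  Napa gray
    Hilo gray
      Fargo gray
        Kent gray
        Kent black
        Fargo→Lodi: Lodi is gray → back edge
Back edge closes the cycle Lodi → Napa → Hilo → Fargo → Lodi; its vertices are {Hilo, Lodi, Napa, Fargo}.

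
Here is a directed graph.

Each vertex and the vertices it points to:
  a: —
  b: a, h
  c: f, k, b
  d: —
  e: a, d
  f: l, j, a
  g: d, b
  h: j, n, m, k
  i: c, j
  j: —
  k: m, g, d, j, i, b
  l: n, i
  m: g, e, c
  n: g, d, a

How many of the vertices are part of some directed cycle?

10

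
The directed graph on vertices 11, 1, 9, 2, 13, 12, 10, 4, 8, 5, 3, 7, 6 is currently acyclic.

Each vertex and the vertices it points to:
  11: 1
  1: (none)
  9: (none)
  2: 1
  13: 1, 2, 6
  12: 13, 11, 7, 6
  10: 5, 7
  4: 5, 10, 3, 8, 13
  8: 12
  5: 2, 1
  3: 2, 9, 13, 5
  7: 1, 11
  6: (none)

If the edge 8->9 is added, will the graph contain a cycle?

Adding 8→9 creates a cycle iff 9 can already reach 8.
Explore from 9: no path reaches 8. The graph stays acyclic.

No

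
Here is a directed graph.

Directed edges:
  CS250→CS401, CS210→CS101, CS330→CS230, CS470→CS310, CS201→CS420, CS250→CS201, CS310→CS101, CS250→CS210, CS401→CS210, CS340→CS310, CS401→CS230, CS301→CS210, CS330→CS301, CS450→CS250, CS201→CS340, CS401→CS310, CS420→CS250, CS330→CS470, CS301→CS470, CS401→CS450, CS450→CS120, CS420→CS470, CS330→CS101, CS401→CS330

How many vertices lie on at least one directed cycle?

5

A vertex is on a directed cycle iff it belongs to a strongly connected component of size ≥ 2 (or has a self-loop).
The vertices on cycles are {CS201, CS250, CS401, CS420, CS450} — 5 in total.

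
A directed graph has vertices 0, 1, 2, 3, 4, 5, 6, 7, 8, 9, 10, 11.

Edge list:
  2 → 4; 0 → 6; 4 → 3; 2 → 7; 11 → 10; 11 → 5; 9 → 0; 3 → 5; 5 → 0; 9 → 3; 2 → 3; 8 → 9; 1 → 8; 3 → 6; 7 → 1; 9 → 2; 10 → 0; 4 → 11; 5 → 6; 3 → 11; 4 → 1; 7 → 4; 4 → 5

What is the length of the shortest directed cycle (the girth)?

5

For each vertex v, BFS finds the shortest path from v back to v.
The shortest such closed walk is 9 → 2 → 4 → 1 → 8 → 9, length 5.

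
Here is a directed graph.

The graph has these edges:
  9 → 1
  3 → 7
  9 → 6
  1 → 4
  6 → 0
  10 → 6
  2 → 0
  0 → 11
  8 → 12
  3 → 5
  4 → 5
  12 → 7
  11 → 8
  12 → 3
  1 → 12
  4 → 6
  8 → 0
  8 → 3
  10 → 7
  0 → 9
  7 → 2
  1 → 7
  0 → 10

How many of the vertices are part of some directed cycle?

A vertex is on a directed cycle iff it belongs to a strongly connected component of size ≥ 2 (or has a self-loop).
The vertices on cycles are {0, 1, 2, 3, 4, 6, 7, 8, 9, 10, 11, 12} — 12 in total.

12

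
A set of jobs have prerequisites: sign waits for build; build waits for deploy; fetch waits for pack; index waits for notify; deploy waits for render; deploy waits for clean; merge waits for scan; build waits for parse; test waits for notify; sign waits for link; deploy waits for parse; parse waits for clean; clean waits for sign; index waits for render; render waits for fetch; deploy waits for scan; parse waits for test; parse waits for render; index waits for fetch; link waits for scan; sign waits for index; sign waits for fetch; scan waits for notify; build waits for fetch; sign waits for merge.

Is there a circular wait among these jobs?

Yes

DFS with white/gray/black marking, starting from deploy:
deploy gray
  scan gray
    notify gray
    notify black
  scan black
  parse gray
    clean gray
      sign gray
        merge gray
          merge→scan: scan black — skip
        merge black
        build gray
          build→parse: parse is gray → back edge
Back edge found, so a cycle exists: parse → clean → sign → build → parse.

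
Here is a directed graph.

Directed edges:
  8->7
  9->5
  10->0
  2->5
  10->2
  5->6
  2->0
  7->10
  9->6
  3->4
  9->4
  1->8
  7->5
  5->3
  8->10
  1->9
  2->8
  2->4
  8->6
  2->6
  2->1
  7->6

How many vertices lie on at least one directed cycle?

5

A vertex is on a directed cycle iff it belongs to a strongly connected component of size ≥ 2 (or has a self-loop).
The vertices on cycles are {1, 2, 7, 8, 10} — 5 in total.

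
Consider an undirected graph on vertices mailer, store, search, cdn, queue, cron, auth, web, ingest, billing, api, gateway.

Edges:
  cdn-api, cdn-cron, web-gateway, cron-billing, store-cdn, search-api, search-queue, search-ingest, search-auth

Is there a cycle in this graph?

No

DFS, tracking each vertex's parent; an edge to a visited non-parent vertex closes a cycle.
Start from gateway:
visit gateway (parent –)
  visit web (parent gateway)
    web–gateway: parent, skip
visit mailer (parent –)
visit store (parent –)
  visit cdn (parent store)
    cdn–store: parent, skip
    visit cron (parent cdn)
      visit billing (parent cron)
        billing–cron: parent, skip
      cron–cdn: parent, skip
    visit api (parent cdn)
      api–cdn: parent, skip
      visit search (parent api)
        visit ingest (parent search)
          ingest–search: parent, skip
        visit auth (parent search)
          auth–search: parent, skip
        search–api: parent, skip
        visit queue (parent search)
          queue–search: parent, skip
No non-parent visited neighbor found — the graph is a forest.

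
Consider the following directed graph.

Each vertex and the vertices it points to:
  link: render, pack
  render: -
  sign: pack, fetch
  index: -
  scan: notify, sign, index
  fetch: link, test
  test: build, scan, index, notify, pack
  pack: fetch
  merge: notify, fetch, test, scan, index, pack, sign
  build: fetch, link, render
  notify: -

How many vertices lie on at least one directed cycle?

A vertex is on a directed cycle iff it belongs to a strongly connected component of size ≥ 2 (or has a self-loop).
The vertices on cycles are {link, pack, scan, sign, test, build, fetch} — 7 in total.

7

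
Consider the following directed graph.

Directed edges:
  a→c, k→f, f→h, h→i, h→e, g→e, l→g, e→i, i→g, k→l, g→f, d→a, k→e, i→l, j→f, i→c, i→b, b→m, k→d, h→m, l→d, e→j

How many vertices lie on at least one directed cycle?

7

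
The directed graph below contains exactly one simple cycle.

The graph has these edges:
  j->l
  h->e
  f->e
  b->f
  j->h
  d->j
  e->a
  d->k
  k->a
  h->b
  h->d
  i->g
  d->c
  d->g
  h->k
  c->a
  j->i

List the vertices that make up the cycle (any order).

DFS with gray/black marking from j:
j gray
  l gray
  l black
  i gray
    g gray
    g black
  i black
  h gray
    b gray
      f gray
        e gray
          a gray
          a black
        e black
      f black
    b black
    d gray
      k gray
        k→a: a black — skip
      k black
      c gray
        c→a: a black — skip
      c black
      d→j: j is gray → back edge
Back edge closes the cycle j → h → d → j; its vertices are {d, h, j}.

d, h, j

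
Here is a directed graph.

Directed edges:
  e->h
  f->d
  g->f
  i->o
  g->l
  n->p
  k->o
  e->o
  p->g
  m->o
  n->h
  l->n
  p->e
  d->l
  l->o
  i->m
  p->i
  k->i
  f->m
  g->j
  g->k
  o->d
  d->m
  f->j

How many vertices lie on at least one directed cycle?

A vertex is on a directed cycle iff it belongs to a strongly connected component of size ≥ 2 (or has a self-loop).
The vertices on cycles are {d, e, f, g, i, k, l, m, n, o, p} — 11 in total.

11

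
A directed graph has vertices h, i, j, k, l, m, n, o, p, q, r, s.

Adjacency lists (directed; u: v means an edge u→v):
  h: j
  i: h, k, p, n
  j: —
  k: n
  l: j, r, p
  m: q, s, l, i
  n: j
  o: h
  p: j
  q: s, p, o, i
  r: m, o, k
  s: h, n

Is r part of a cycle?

r is on a cycle iff r can reach itself via ≥1 edge.
r → m → l → r — yes.

Yes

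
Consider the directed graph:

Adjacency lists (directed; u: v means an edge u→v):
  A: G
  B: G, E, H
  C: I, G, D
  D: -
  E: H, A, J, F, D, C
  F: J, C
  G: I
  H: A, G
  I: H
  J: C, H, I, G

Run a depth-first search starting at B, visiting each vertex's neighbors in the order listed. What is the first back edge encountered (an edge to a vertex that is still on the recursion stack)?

A→G

DFS from B (visiting each vertex's neighbors in the order listed); mark gray on enter, black on exit:
B gray
  G gray
    I gray
      H gray
        A gray
          A→G: G is gray → back edge
First back edge: A → G.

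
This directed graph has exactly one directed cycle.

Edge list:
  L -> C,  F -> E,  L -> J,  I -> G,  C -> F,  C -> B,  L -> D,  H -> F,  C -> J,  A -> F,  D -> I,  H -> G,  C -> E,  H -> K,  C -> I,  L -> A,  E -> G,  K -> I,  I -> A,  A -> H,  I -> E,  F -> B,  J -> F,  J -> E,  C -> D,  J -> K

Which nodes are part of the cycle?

A, H, I, K

DFS with gray/black marking from A:
A gray
  H gray
    G gray
    G black
    K gray
      I gray
        I→A: A is gray → back edge
Back edge closes the cycle A → H → K → I → A; its vertices are {A, H, I, K}.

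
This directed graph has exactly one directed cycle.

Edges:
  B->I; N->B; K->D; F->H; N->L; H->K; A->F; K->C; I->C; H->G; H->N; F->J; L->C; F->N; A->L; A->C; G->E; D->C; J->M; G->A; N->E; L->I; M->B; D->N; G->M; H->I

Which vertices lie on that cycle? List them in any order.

DFS with gray/black marking from F:
F gray
  H gray
    N gray
      B gray
        I gray
          C gray
          C black
        I black
      B black
      E gray
      E black
      L gray
        L→I: I black — skip
        L→C: C black — skip
      L black
    N black
    G gray
      M gray
        M→B: B black — skip
      M black
      G→E: E black — skip
      A gray
        A→L: L black — skip
        A→F: F is gray → back edge
Back edge closes the cycle F → H → G → A → F; its vertices are {A, F, G, H}.

A, F, G, H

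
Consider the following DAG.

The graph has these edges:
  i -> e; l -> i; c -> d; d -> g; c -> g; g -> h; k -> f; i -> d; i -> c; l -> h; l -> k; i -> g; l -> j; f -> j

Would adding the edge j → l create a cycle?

Yes

Adding j→l creates a cycle iff l can already reach j.
Path from l: l → j.
So l → … → j → l is a cycle.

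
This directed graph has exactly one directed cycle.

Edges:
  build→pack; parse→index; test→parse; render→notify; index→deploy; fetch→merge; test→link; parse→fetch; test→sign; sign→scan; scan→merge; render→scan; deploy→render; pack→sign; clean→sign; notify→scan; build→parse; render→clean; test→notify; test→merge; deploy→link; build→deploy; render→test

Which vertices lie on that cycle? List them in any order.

DFS with gray/black marking from deploy:
deploy gray
  render gray
    test gray
      notify gray
        scan gray
          merge gray
          merge black
        scan black
      notify black
      link gray
      link black
      sign gray
        sign→scan: scan black — skip
      sign black
      parse gray
        fetch gray
          fetch→merge: merge black — skip
        fetch black
        index gray
          index→deploy: deploy is gray → back edge
Back edge closes the cycle deploy → render → test → parse → index → deploy; its vertices are {test, index, parse, deploy, render}.

test, index, parse, deploy, render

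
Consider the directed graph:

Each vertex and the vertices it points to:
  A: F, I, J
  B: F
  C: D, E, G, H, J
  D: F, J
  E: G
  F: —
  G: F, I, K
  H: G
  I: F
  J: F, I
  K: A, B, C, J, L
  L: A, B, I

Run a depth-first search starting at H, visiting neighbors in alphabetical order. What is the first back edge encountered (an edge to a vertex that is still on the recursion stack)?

E->G

DFS from H (visiting neighbors in alphabetical order); mark gray on enter, black on exit:
H gray
  G gray
    F gray
    F black
    I gray
      I→F: F black — skip
    I black
    K gray
      A gray
        A→F: F black — skip
        A→I: I black — skip
        J gray
          J→F: F black — skip
          J→I: I black — skip
        J black
      A black
      B gray
        B→F: F black — skip
      B black
      C gray
        D gray
          D→F: F black — skip
          D→J: J black — skip
        D black
        E gray
          E→G: G is gray → back edge
First back edge: E → G.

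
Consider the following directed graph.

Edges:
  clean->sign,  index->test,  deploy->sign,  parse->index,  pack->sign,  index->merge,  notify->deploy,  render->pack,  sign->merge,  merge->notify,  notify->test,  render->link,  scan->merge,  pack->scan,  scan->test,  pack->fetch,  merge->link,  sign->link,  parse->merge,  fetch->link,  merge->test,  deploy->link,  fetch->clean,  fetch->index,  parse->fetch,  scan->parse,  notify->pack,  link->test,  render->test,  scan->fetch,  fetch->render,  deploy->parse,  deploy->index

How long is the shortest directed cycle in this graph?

3

For each vertex v, BFS finds the shortest path from v back to v.
The shortest such closed walk is pack → fetch → render → pack, length 3.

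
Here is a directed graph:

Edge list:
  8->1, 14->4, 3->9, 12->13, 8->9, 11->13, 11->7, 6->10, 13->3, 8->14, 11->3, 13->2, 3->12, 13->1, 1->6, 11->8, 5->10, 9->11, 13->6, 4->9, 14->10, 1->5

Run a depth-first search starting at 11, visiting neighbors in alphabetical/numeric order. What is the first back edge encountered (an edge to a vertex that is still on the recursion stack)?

DFS from 11 (visiting neighbors in alphabetical/numeric order); mark gray on enter, black on exit:
11 gray
  3 gray
    9 gray
      9→11: 11 is gray → back edge
First back edge: 9 → 11.

9→11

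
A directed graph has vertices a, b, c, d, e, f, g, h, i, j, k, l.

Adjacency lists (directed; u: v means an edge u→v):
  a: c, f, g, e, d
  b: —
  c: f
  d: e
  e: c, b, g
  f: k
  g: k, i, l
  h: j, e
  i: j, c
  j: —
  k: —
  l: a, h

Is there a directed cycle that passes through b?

No

b lies on a cycle iff there is a path from b back to itself.
Exploring from b, it never reaches itself; equivalently, its strongly connected component is a singleton.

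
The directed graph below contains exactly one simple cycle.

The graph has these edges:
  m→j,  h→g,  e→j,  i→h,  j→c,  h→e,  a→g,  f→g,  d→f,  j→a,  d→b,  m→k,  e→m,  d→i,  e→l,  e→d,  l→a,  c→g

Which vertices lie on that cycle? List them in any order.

DFS with gray/black marking from e:
e gray
  d gray
    b gray
    b black
    f gray
      g gray
      g black
    f black
    i gray
      h gray
        h→e: e is gray → back edge
Back edge closes the cycle e → d → i → h → e; its vertices are {d, e, h, i}.

d, e, h, i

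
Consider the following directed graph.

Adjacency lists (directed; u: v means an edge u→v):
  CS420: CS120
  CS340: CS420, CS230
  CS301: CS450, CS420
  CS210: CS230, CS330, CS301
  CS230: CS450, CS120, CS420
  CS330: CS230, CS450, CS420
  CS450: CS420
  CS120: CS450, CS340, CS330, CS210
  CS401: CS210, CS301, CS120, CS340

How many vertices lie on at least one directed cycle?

A vertex is on a directed cycle iff it belongs to a strongly connected component of size ≥ 2 (or has a self-loop).
The vertices on cycles are {CS120, CS210, CS230, CS301, CS330, CS340, CS420, CS450} — 8 in total.

8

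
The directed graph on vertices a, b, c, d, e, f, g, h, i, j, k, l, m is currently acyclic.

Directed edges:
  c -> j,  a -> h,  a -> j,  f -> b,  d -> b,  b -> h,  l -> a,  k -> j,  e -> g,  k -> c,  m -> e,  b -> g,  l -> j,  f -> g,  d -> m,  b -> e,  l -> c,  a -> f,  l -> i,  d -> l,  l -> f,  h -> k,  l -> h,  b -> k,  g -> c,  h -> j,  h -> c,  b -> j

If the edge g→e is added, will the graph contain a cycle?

Adding g→e creates a cycle iff e can already reach g.
Path from e: e → g.
So e → … → g → e is a cycle.

Yes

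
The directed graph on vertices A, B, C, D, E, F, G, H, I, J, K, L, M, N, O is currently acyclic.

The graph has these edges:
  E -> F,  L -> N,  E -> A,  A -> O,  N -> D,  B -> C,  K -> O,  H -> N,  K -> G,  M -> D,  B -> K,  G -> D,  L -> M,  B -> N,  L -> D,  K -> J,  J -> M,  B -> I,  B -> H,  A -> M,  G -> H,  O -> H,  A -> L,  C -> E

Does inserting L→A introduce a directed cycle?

Adding L→A creates a cycle iff A can already reach L.
Path from A: A → L.
So A → … → L → A is a cycle.

Yes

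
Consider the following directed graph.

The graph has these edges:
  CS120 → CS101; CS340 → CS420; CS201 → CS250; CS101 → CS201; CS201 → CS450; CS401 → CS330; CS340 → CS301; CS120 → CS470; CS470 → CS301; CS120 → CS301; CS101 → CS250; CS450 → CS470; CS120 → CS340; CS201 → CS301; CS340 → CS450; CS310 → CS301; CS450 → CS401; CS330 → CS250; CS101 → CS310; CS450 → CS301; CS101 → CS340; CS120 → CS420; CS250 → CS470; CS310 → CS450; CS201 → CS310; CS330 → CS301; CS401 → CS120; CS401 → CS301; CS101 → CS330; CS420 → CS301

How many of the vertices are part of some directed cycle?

7

A vertex is on a directed cycle iff it belongs to a strongly connected component of size ≥ 2 (or has a self-loop).
The vertices on cycles are {CS101, CS120, CS201, CS310, CS340, CS401, CS450} — 7 in total.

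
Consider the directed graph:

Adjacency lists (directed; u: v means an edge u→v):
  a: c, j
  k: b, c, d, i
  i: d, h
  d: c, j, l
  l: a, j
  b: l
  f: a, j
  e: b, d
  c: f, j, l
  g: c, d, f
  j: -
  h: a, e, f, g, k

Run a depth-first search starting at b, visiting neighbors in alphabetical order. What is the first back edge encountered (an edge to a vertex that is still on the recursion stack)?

f->a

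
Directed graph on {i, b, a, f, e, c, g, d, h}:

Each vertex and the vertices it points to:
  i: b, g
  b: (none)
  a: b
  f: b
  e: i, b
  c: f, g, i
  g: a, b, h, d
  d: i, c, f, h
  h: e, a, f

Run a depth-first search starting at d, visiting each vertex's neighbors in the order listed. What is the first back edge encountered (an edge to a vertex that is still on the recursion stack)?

e->i

DFS from d (visiting each vertex's neighbors in the order listed); mark gray on enter, black on exit:
d gray
  i gray
    b gray
    b black
    g gray
      a gray
        a→b: b black — skip
      a black
      g→b: b black — skip
      h gray
        e gray
          e→i: i is gray → back edge
First back edge: e → i.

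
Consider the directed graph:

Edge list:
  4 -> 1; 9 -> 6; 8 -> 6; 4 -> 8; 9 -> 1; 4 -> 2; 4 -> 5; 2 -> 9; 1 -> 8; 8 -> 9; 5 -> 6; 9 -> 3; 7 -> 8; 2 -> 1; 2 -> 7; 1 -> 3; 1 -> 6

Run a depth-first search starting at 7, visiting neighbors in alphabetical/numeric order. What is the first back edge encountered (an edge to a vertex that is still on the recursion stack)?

1->8

DFS from 7 (visiting neighbors in alphabetical/numeric order); mark gray on enter, black on exit:
7 gray
  8 gray
    6 gray
    6 black
    9 gray
      1 gray
        3 gray
        3 black
        1→6: 6 black — skip
        1→8: 8 is gray → back edge
First back edge: 1 → 8.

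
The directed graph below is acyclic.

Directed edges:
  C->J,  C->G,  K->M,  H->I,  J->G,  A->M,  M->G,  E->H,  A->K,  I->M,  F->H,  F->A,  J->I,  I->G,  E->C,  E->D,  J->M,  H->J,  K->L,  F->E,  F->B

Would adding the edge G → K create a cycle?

Yes

Adding G→K creates a cycle iff K can already reach G.
Path from K: K → M → G.
So K → … → G → K is a cycle.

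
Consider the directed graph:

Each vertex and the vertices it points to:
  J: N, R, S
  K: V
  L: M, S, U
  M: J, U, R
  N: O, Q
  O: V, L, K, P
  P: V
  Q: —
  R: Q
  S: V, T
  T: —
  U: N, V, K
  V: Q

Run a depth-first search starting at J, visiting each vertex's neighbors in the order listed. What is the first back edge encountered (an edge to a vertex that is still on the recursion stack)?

M→J

DFS from J (visiting each vertex's neighbors in the order listed); mark gray on enter, black on exit:
J gray
  N gray
    O gray
      V gray
        Q gray
        Q black
      V black
      L gray
        M gray
          M→J: J is gray → back edge
First back edge: M → J.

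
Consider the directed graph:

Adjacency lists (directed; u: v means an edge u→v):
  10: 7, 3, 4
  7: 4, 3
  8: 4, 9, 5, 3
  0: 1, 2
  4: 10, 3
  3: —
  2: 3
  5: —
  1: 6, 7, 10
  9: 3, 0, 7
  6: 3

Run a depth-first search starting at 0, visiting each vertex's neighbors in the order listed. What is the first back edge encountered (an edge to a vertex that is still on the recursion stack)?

10→7

DFS from 0 (visiting each vertex's neighbors in the order listed); mark gray on enter, black on exit:
0 gray
  1 gray
    6 gray
      3 gray
      3 black
    6 black
    7 gray
      4 gray
        10 gray
          10→7: 7 is gray → back edge
First back edge: 10 → 7.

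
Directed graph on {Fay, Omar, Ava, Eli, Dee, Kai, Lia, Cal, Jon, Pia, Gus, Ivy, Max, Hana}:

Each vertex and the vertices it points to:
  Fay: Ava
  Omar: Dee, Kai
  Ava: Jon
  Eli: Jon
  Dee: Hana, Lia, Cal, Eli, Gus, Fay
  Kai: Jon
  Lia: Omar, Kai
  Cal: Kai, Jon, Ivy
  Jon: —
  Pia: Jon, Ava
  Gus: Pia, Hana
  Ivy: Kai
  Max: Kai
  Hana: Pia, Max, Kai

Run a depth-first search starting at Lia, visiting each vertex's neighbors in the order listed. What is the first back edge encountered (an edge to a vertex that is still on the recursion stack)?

DFS from Lia (visiting each vertex's neighbors in the order listed); mark gray on enter, black on exit:
Lia gray
  Omar gray
    Dee gray
      Hana gray
        Pia gray
          Jon gray
          Jon black
          Ava gray
            Ava→Jon: Jon black — skip
          Ava black
        Pia black
        Max gray
          Kai gray
            Kai→Jon: Jon black — skip
          Kai black
        Max black
        Hana→Kai: Kai black — skip
      Hana black
      Dee→Lia: Lia is gray → back edge
First back edge: Dee → Lia.

Dee→Lia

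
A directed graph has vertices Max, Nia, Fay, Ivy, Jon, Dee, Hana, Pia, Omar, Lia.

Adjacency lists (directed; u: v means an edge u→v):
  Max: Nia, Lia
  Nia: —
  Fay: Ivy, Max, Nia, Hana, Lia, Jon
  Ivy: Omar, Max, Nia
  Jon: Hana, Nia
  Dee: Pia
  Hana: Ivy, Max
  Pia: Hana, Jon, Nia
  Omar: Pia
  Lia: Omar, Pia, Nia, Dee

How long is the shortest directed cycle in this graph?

4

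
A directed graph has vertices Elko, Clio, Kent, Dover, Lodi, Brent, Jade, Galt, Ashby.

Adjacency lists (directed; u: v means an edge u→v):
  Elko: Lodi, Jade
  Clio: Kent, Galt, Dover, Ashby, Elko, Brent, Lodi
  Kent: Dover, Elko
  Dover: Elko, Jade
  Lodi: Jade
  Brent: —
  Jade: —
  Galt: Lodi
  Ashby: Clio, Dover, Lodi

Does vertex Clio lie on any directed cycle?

Yes

Clio is on a cycle iff Clio can reach itself via ≥1 edge.
Clio → Ashby → Clio — yes.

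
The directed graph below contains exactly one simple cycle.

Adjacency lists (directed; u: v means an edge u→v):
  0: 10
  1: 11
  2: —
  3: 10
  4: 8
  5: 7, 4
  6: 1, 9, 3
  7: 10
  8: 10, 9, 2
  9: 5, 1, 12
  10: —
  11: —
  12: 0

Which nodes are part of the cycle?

4, 5, 8, 9

DFS with gray/black marking from 9:
9 gray
  5 gray
    7 gray
      10 gray
      10 black
    7 black
    4 gray
      8 gray
        8→10: 10 black — skip
        8→9: 9 is gray → back edge
Back edge closes the cycle 9 → 5 → 4 → 8 → 9; its vertices are {4, 5, 8, 9}.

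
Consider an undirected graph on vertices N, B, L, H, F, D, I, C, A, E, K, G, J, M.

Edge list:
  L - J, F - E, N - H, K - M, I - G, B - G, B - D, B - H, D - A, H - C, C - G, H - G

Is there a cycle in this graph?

Yes

DFS, tracking each vertex's parent; an edge to a visited non-parent vertex closes a cycle.
Start from L:
visit L (parent –)
  visit J (parent L)
    J–L: parent, skip
visit N (parent –)
  visit H (parent N)
    visit C (parent H)
      C–H: parent, skip
      visit G (parent C)
        G–C: parent, skip
        visit I (parent G)
          I–G: parent, skip
        G–H: H visited and ≠ parent → cycle
Cycle: H – C – G – H.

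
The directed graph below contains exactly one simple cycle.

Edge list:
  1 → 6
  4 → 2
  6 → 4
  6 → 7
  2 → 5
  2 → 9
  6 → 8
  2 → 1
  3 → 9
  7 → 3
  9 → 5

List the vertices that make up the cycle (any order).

DFS with gray/black marking from 6:
6 gray
  8 gray
  8 black
  4 gray
    2 gray
      1 gray
        1→6: 6 is gray → back edge
Back edge closes the cycle 6 → 4 → 2 → 1 → 6; its vertices are {1, 2, 4, 6}.

1, 2, 4, 6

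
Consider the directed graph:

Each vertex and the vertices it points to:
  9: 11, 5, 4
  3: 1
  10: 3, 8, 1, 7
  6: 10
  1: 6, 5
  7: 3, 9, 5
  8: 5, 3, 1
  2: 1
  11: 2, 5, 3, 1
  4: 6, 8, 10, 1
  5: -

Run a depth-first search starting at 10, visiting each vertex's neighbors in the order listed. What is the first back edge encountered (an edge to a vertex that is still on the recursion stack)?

DFS from 10 (visiting each vertex's neighbors in the order listed); mark gray on enter, black on exit:
10 gray
  3 gray
    1 gray
      6 gray
        6→10: 10 is gray → back edge
First back edge: 6 → 10.

6→10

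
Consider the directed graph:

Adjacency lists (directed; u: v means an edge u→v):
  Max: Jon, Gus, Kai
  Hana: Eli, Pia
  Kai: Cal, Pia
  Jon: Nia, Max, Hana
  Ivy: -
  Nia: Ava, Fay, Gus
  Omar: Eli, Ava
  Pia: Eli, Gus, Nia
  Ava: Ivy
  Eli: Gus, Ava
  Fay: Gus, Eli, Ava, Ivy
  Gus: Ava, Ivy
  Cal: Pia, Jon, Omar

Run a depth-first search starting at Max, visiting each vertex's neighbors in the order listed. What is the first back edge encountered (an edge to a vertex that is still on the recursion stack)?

Jon->Max

DFS from Max (visiting each vertex's neighbors in the order listed); mark gray on enter, black on exit:
Max gray
  Jon gray
    Nia gray
      Ava gray
        Ivy gray
        Ivy black
      Ava black
      Fay gray
        Gus gray
          Gus→Ava: Ava black — skip
          Gus→Ivy: Ivy black — skip
        Gus black
        Eli gray
          Eli→Gus: Gus black — skip
          Eli→Ava: Ava black — skip
        Eli black
        Fay→Ava: Ava black — skip
        Fay→Ivy: Ivy black — skip
      Fay black
      Nia→Gus: Gus black — skip
    Nia black
    Jon→Max: Max is gray → back edge
First back edge: Jon → Max.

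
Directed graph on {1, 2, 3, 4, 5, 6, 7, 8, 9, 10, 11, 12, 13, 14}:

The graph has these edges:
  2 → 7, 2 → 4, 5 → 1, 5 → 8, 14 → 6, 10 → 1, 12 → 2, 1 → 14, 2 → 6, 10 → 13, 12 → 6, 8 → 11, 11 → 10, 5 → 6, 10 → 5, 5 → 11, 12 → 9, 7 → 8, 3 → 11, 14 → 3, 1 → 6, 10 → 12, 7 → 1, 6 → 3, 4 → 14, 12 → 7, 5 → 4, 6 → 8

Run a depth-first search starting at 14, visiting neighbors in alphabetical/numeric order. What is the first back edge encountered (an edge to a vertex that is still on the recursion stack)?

6→3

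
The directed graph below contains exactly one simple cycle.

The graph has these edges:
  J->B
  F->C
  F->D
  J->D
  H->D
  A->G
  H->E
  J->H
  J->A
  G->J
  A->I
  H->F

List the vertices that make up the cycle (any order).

DFS with gray/black marking from J:
J gray
  D gray
  D black
  H gray
    H→D: D black — skip
    F gray
      F→D: D black — skip
      C gray
      C black
    F black
    E gray
    E black
  H black
  A gray
    G gray
      G→J: J is gray → back edge
Back edge closes the cycle J → A → G → J; its vertices are {A, G, J}.

A, G, J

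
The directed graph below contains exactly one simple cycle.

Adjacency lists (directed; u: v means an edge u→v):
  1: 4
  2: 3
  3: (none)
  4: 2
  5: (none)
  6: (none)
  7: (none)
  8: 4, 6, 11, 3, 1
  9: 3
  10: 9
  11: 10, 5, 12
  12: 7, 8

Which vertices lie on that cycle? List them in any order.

8, 11, 12

DFS with gray/black marking from 12:
12 gray
  7 gray
  7 black
  8 gray
    4 gray
      2 gray
        3 gray
        3 black
      2 black
    4 black
    6 gray
    6 black
    11 gray
      10 gray
        9 gray
          9→3: 3 black — skip
        9 black
      10 black
      5 gray
      5 black
      11→12: 12 is gray → back edge
Back edge closes the cycle 12 → 8 → 11 → 12; its vertices are {8, 11, 12}.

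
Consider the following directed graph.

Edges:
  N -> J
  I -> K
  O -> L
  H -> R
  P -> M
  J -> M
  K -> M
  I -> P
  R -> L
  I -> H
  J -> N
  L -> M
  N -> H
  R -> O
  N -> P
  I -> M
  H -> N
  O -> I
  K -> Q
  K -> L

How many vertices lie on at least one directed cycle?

6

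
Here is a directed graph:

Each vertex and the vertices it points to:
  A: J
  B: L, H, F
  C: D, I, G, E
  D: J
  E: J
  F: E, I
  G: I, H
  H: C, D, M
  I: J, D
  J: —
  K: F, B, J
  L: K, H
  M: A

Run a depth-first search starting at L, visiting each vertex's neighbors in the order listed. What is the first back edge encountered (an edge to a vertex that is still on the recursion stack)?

B->L

DFS from L (visiting each vertex's neighbors in the order listed); mark gray on enter, black on exit:
L gray
  K gray
    F gray
      E gray
        J gray
        J black
      E black
      I gray
        I→J: J black — skip
        D gray
          D→J: J black — skip
        D black
      I black
    F black
    B gray
      B→L: L is gray → back edge
First back edge: B → L.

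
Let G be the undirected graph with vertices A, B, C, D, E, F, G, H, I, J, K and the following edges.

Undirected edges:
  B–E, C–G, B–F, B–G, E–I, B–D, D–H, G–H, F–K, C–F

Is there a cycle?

DFS, tracking each vertex's parent; an edge to a visited non-parent vertex closes a cycle.
Start from D:
visit D (parent –)
  visit H (parent D)
    visit G (parent H)
      visit B (parent G)
        visit F (parent B)
          visit C (parent F)
            C–G: G visited and ≠ parent → cycle
Cycle: G – B – F – C – G.

Yes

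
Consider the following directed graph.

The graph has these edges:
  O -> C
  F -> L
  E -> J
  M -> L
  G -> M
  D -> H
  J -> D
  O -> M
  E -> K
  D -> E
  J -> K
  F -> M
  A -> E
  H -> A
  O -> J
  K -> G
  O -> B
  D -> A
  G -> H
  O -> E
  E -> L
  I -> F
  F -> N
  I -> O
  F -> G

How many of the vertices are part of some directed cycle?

7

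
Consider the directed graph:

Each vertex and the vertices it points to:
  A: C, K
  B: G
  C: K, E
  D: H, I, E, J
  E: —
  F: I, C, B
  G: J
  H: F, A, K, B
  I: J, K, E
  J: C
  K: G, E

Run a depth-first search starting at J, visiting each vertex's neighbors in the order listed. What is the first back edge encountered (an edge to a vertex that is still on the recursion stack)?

DFS from J (visiting each vertex's neighbors in the order listed); mark gray on enter, black on exit:
J gray
  C gray
    K gray
      G gray
        G→J: J is gray → back edge
First back edge: G → J.

G→J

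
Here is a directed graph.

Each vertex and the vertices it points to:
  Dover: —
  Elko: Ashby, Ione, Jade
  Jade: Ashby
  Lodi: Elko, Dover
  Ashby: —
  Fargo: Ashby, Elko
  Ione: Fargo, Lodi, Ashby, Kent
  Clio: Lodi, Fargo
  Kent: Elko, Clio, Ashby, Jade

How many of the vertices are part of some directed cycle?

A vertex is on a directed cycle iff it belongs to a strongly connected component of size ≥ 2 (or has a self-loop).
The vertices on cycles are {Clio, Elko, Ione, Kent, Lodi, Fargo} — 6 in total.

6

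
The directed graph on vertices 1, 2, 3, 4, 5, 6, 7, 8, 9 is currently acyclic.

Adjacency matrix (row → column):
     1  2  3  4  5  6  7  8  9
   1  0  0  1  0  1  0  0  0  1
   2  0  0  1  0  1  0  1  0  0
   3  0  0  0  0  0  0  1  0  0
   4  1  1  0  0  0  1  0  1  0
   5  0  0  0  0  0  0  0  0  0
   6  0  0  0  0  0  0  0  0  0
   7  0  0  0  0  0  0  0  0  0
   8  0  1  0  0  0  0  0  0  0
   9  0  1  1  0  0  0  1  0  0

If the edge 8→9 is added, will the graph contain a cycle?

Adding 8→9 creates a cycle iff 9 can already reach 8.
Explore from 9: no path reaches 8. The graph stays acyclic.

No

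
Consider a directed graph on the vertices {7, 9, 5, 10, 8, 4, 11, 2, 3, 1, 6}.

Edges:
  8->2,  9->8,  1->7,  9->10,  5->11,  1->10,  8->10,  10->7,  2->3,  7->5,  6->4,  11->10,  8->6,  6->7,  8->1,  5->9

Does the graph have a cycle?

DFS with white/gray/black marking, starting from 2:
2 gray
  3 gray
  3 black
2 black
7 gray
  5 gray
    11 gray
      10 gray
        10→7: 7 is gray → back edge
Back edge found, so a cycle exists: 7 → 5 → 11 → 10 → 7.

Yes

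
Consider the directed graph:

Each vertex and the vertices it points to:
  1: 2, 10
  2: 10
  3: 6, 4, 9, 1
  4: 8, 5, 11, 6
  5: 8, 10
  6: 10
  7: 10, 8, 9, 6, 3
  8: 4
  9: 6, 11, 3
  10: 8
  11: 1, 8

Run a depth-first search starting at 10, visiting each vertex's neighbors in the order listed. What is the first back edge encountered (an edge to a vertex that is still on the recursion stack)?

4->8

DFS from 10 (visiting each vertex's neighbors in the order listed); mark gray on enter, black on exit:
10 gray
  8 gray
    4 gray
      4→8: 8 is gray → back edge
First back edge: 4 → 8.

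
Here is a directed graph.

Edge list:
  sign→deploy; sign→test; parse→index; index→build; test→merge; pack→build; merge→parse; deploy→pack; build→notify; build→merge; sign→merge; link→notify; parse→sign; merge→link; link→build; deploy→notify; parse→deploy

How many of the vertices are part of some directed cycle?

9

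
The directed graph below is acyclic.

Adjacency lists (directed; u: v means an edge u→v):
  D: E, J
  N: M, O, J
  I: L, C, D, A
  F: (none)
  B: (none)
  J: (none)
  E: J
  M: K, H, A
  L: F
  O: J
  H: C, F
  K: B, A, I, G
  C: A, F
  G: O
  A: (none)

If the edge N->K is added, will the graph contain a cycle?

Adding N→K creates a cycle iff K can already reach N.
Explore from K: no path reaches N. The graph stays acyclic.

No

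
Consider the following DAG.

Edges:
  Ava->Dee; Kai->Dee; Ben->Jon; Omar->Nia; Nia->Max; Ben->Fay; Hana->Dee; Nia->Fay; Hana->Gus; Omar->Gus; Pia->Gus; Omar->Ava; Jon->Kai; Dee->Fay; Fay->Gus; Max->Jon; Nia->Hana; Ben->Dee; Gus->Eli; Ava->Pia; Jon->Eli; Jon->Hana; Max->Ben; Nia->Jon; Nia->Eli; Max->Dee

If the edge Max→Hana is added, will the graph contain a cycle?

Adding Max→Hana creates a cycle iff Hana can already reach Max.
Explore from Hana: no path reaches Max. The graph stays acyclic.

No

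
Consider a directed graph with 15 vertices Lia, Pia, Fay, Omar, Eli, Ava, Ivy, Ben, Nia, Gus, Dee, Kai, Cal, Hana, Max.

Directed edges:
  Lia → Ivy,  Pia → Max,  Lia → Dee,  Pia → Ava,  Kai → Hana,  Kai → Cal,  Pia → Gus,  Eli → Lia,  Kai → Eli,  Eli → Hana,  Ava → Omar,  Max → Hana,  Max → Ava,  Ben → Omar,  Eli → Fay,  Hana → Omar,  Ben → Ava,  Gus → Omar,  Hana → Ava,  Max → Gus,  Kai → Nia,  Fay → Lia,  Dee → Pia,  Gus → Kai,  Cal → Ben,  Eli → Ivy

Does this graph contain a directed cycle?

Yes

DFS with white/gray/black marking, starting from Lia:
Lia gray
  Dee gray
    Pia gray
      Ava gray
        Omar gray
        Omar black
      Ava black
      Gus gray
        Kai gray
          Eli gray
            Ivy gray
            Ivy black
            Fay gray
              Fay→Lia: Lia is gray → back edge
Back edge found, so a cycle exists: Lia → Dee → Pia → Gus → Kai → Eli → Fay → Lia.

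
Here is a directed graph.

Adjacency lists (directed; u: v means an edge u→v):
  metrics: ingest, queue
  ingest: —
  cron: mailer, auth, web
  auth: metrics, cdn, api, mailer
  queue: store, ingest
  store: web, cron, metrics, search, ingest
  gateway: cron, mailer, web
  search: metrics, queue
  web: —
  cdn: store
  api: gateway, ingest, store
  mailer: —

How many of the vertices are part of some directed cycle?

A vertex is on a directed cycle iff it belongs to a strongly connected component of size ≥ 2 (or has a self-loop).
The vertices on cycles are {api, cdn, auth, cron, queue, store, search, gateway, metrics} — 9 in total.

9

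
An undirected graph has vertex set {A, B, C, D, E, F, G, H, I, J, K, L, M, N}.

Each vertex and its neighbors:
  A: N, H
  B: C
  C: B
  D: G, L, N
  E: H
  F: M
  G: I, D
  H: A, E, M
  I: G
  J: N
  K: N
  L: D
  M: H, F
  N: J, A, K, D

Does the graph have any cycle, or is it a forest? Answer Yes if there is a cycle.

No

DFS, tracking each vertex's parent; an edge to a visited non-parent vertex closes a cycle.
Start from G:
visit G (parent –)
  visit I (parent G)
    I–G: parent, skip
  visit D (parent G)
    D–G: parent, skip
    visit L (parent D)
      L–D: parent, skip
    visit N (parent D)
      visit J (parent N)
        J–N: parent, skip
      visit A (parent N)
        A–N: parent, skip
        visit H (parent A)
          H–A: parent, skip
          visit E (parent H)
            E–H: parent, skip
          visit M (parent H)
            M–H: parent, skip
            visit F (parent M)
              F–M: parent, skip
      visit K (parent N)
        K–N: parent, skip
      N–D: parent, skip
visit B (parent –)
  visit C (parent B)
    C–B: parent, skip
No non-parent visited neighbor found — the graph is a forest.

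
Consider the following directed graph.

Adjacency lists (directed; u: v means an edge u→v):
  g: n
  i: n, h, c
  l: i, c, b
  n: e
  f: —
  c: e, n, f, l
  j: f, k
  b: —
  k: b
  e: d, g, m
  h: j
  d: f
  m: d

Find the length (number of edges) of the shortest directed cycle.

For each vertex v, BFS finds the shortest path from v back to v.
The shortest such closed walk is l → c → l, length 2.

2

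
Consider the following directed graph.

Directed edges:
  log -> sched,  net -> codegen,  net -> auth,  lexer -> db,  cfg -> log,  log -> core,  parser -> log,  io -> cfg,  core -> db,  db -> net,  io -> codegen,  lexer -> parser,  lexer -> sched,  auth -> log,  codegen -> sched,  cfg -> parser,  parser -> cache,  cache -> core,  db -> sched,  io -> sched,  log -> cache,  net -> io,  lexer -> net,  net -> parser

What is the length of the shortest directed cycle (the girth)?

For each vertex v, BFS finds the shortest path from v back to v.
The shortest such closed walk is db → net → parser → cache → core → db, length 5.

5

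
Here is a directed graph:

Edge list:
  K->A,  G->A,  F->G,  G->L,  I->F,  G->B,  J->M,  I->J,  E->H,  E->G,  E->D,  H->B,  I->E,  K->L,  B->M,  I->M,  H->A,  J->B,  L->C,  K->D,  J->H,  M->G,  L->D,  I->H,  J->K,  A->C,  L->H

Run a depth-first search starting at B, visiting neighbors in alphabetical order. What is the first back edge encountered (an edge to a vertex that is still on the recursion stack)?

G→B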